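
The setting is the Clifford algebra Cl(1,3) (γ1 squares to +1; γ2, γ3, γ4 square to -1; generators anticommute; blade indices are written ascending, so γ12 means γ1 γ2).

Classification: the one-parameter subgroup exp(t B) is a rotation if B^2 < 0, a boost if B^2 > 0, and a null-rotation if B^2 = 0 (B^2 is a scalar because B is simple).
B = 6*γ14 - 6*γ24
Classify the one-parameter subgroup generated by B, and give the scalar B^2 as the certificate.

B^2 term by term: the squares give (6)^2*(γ14)^2 + (-6)^2*(γ24)^2 = 36*(+1) + 36*(-1) = 0 (each basis 2-blade squares to minus the product of its generators' squares); cross terms between blades sharing an index anticommute and cancel. So B^2 = 0.
Answer: null-rotation, certificate B^2 = 0. B^2 = 0 is basis-independent, so its sign is the whole story.


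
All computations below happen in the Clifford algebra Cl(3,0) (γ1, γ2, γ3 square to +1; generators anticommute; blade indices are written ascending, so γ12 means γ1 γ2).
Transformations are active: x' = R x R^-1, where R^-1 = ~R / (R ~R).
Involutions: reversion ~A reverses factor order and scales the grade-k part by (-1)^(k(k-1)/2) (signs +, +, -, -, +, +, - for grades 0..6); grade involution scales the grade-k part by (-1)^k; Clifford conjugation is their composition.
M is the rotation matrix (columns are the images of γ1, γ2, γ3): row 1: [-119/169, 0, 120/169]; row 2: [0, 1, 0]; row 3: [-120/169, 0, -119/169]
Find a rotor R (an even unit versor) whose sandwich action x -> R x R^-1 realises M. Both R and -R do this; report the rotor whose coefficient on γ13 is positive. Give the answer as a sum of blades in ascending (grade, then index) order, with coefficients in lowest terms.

Method: write R = a + b12*γ12 + b13*γ13 + b23*γ23 with a^2 + b12^2 + b13^2 + b23^2 = 1 (so R^-1 = ~R). Expanding the columns R e_j ~R gives tr M = 4a^2 - 1 and, from the antisymmetric part, M21 - M12 = -4a*b12, M13 - M31 = 4a*b13, M32 - M23 = -4a*b23.
Here tr M = -69/169, so a^2 = (1 + tr M)/4 = 25/169 and a = ±5/13. Taking a = 5/13: M21 - M12 = 0, M13 - M31 = 240/169, M32 - M23 = 0, giving b12 = 0, b13 = 12/13, b23 = 0, i.e. R = 5/13 + 12/13*γ13.
Its γ13 coefficient is already positive.
Answer: 5/13 + 12/13*γ13. Recall the cover is two-to-one: with M of trace -69/169, both preimages act alike, and the stated γ13 sign chooses the sheet.


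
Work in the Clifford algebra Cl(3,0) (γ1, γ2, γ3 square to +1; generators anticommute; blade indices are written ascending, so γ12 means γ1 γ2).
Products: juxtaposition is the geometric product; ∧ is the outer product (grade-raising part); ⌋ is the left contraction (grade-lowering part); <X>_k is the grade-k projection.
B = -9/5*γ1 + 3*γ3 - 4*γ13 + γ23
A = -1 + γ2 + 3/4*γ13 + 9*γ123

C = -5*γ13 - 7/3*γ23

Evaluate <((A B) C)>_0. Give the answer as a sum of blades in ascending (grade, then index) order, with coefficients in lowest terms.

step 1: 3 - 99/20*γ1 - 36*γ2 - 13/20*γ3 + 561/20*γ12 + 4*γ13 - 71/5*γ23 + 4*γ123
step 2: -197/15 + 73/12*γ1 - 1291/60*γ2 + 435/4*γ3 + 241/3*γ12 - 1609/20*γ13 + 533/4*γ23 - 3369/20*γ123
step 3: -197/15
Answer: -197/15


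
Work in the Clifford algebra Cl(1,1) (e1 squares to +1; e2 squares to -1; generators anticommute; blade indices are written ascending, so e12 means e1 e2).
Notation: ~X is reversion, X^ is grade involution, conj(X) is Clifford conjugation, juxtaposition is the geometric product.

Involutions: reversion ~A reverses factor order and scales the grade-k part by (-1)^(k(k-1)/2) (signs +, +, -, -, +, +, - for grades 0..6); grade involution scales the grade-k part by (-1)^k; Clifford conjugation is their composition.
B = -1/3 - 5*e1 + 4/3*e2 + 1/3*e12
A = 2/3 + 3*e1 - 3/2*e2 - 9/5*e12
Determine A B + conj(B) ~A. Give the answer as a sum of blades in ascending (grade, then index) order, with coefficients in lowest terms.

first term: -622/45 - 73/30*e1 - 119/18*e2 - 241/90*e12
second term: 548/45 - 17/30*e1 + 173/18*e2 - 389/90*e12
Answer: -74/45 - 3*e1 + 3*e2 - 7*e12


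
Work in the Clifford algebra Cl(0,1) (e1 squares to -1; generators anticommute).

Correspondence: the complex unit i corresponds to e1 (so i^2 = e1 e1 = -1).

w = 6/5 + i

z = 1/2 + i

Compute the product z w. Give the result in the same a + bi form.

In blades: z = 1/2 + e1, w = 6/5 + e1.
Distribute z over w term by term (generator squares from the signature, products reordered to ascending indices): (1/2)*w = 3/5 + 1/2*e1; (e1)*w = -1 + 6/5*e1.
Sum: -2/5 + 17/10*e1; translating back through the correspondence:
Answer: -2/5 + 17/10*i


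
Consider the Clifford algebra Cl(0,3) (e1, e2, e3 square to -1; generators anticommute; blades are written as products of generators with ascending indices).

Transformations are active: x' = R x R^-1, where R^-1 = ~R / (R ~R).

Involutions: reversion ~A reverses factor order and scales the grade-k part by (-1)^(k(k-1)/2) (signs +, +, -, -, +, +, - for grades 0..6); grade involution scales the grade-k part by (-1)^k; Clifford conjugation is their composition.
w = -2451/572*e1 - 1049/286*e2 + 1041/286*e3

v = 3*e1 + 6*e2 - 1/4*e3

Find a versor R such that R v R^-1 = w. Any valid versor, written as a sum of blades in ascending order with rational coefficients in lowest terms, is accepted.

Construction: equal norms (both -721/16) license R = v + w = -735/572*e1 + 667/286*e2 + 1939/572*e3 — nothing changes along that direction, while (v - w)/2 changes sign, so v maps onto w.
Answer: -735/572*e1 + 667/286*e2 + 1939/572*e3


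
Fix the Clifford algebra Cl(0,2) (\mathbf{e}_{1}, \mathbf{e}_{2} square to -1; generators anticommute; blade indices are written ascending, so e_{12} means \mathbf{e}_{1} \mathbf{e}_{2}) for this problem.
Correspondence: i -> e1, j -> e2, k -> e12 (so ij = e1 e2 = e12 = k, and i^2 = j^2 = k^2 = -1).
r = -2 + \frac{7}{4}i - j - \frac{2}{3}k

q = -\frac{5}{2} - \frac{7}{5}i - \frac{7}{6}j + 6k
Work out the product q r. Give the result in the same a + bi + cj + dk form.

In blades: q = -\frac{5}{2} - \frac{7}{5} e_{1} - \frac{7}{6} e_{2} + 6 e_{12}, r = -2 + \frac{7}{4} e_{1} - e_{2} - \frac{2}{3} e_{12}.
Distribute q over r term by term (generator squares from the signature, products reordered to ascending indices): (-\frac{5}{2})*r = 5 - \frac{35}{8} e_{1} + \frac{5}{2} e_{2} + \frac{5}{3} e_{12}; (-\frac{7}{5} e_{1})*r = \frac{49}{20} + \frac{14}{5} e_{1} - \frac{14}{15} e_{2} + \frac{7}{5} e_{12}; (-\frac{7}{6} e_{2})*r = -\frac{7}{6} + \frac{7}{9} e_{1} + \frac{7}{3} e_{2} + \frac{49}{24} e_{12}; (6 e_{12})*r = 4 + 6 e_{1} + \frac{21}{2} e_{2} - 12 e_{12}.
Sum: \frac{617}{60} + \frac{1873}{360} e_{1} + \frac{72}{5} e_{2} - \frac{827}{120} e_{12}; translating back through the correspondence:
Answer: \frac{617}{60} + \frac{1873}{360}i + \frac{72}{5}j - \frac{827}{120}k


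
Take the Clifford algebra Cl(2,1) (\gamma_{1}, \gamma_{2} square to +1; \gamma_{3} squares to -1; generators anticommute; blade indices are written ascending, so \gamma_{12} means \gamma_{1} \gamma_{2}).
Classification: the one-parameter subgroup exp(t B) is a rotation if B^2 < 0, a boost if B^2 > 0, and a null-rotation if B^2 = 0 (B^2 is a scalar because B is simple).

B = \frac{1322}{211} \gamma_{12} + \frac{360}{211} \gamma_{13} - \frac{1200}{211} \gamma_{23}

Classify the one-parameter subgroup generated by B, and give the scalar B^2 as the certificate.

B^2 term by term: the squares give (\frac{1322}{211})^2*(\gamma_{12})^2 + (\frac{360}{211})^2*(\gamma_{13})^2 + (-\frac{1200}{211})^2*(\gamma_{23})^2 = \frac{1747684}{44521}*(-1) + \frac{129600}{44521}*(+1) + \frac{1440000}{44521}*(+1) = -4 (each basis 2-blade squares to minus the product of its generators' squares); cross terms between blades sharing an index anticommute and cancel. So B^2 = -4.
Answer: rotation, certificate B^2 = -4. Note: conjugating B changes its blade decomposition but never the scalar B^2 = -4, whose sign settles the classification.


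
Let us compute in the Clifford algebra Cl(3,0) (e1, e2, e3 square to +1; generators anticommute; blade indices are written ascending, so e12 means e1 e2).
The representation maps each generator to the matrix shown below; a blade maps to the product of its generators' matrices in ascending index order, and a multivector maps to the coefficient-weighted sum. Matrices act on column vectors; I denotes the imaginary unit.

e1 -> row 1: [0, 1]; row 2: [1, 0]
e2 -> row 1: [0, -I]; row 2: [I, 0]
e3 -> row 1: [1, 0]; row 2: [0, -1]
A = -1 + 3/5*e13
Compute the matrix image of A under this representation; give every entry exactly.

Bivector images (products of the table entries): rho(e13) = rho(e1)rho(e3) = row 1: [0, -1]; row 2: [1, 0].
M = (-1)*1 + (3/5)*rho(e13), summed entrywise (1 is the identity matrix):
Answer: row 1: [-1, -3/5]; row 2: [3/5, -1]


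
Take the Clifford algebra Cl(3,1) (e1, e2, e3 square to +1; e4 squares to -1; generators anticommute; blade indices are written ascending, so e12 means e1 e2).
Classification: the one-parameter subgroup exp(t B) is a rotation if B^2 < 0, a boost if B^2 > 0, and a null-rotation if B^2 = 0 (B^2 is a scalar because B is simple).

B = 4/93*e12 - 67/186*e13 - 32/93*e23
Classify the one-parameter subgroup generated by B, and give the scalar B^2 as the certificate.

B^2 term by term: the squares give (4/93)^2*(e12)^2 + (-67/186)^2*(e13)^2 + (-32/93)^2*(e23)^2 = 16/8649*(-1) + 4489/34596*(-1) + 1024/8649*(-1) = -1/4 (each basis 2-blade squares to minus the product of its generators' squares); cross terms between blades sharing an index anticommute and cancel. So B^2 = -1/4.
Answer: rotation, certificate B^2 = -1/4. The invariant at work: B^2 = -1/4 is unchanged by conjugation, hence its sign classifies the subgroup whatever basis B is written in.


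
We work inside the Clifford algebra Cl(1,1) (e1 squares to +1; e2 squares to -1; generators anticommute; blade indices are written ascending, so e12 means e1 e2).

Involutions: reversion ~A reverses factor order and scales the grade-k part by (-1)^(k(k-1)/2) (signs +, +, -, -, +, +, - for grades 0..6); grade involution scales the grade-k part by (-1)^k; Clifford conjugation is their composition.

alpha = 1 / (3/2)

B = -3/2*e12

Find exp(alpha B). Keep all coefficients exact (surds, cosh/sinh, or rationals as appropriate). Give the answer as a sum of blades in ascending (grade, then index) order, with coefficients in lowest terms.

B^2 = (-3/2)^2*(e12)^2 = 9/4*(+1) = 9/4 (a basis 2-blade squares to minus the product of its generators' squares).
B^2 = 9/4 — B^2 > 0, so the exponential closes hyperbolically: l = 3/2, alpha*l = 1, so exp(alpha B) = cosh(1) + (sinh(1)/(3/2))*B = cosh(1) + (2*sinh(1)/3)*B.
Answer: cosh(1) - sinh(1)*e12


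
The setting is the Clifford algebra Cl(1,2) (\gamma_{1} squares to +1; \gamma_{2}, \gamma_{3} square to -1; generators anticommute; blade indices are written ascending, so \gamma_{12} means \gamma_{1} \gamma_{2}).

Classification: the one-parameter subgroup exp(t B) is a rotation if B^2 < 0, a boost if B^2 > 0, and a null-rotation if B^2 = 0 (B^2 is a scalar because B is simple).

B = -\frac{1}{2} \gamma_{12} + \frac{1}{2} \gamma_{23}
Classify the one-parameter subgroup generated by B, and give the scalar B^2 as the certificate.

B^2 term by term: the squares give (-\frac{1}{2})^2*(\gamma_{12})^2 + (\frac{1}{2})^2*(\gamma_{23})^2 = \frac{1}{4}*(+1) + \frac{1}{4}*(-1) = 0 (each basis 2-blade squares to minus the product of its generators' squares); cross terms between blades sharing an index anticommute and cancel. So B^2 = 0.
Answer: null-rotation, certificate B^2 = 0. The invariant at work: B^2 = 0 is unchanged by conjugation, hence its sign classifies the subgroup whatever basis B is written in.


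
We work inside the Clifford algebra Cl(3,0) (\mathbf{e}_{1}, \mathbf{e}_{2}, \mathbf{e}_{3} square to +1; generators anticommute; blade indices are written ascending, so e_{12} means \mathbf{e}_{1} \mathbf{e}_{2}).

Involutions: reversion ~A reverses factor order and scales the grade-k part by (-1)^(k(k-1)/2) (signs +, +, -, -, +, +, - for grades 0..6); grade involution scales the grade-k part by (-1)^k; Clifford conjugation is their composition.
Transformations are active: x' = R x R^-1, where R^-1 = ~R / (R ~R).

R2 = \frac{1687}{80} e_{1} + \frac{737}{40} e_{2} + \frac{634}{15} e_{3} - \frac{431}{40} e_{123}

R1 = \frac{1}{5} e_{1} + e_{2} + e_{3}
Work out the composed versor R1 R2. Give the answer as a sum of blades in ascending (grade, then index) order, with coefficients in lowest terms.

Distribute over the terms of R1 (each basis-blade product reordered to ascending indices, repeated generators contracted through their squares):
(\frac{1}{5} e_{1}) R2 = \frac{1687}{400} + \frac{737}{200} e_{12} + \frac{634}{75} e_{13} - \frac{431}{200} e_{23}
(e_{2}) R2 = \frac{737}{40} - \frac{1687}{80} e_{12} + \frac{431}{40} e_{13} + \frac{634}{15} e_{23}
(e_{3}) R2 = \frac{634}{15} - \frac{431}{40} e_{12} - \frac{1687}{80} e_{13} - \frac{737}{40} e_{23}
Summing the partial products and collecting blades:
Answer: \frac{77891}{1200} - \frac{11271}{400} e_{12} - \frac{2231}{1200} e_{13} + \frac{3253}{150} e_{23}


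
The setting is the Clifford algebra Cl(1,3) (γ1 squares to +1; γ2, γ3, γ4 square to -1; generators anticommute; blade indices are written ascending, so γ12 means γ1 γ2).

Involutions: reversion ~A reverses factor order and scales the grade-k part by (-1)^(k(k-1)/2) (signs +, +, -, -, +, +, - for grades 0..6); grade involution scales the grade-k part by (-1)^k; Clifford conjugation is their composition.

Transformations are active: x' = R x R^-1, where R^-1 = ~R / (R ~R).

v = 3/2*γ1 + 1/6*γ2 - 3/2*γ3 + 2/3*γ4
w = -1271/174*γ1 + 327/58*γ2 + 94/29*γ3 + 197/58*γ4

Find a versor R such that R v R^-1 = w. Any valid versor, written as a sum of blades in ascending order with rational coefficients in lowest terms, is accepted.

Here q(v) = q(w) = -17/36; the classical choice R = v + w = -505/87*γ1 + 505/87*γ2 + 101/58*γ3 + 707/174*γ4 then realises v -> w under the sandwich.
Answer: -505/87*γ1 + 505/87*γ2 + 101/58*γ3 + 707/174*γ4


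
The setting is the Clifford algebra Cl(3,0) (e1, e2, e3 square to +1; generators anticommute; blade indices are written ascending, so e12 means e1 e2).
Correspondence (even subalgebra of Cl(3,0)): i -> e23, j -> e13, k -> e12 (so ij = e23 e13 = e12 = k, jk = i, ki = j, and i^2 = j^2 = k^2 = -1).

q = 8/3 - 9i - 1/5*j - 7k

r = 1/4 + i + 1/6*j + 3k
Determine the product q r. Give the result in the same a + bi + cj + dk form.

In blades: q = 8/3 - 7*e12 - 1/5*e13 - 9*e23, r = 1/4 + 3*e12 + 1/6*e13 + e23.
Distribute q over r term by term (generator squares from the signature, products reordered to ascending indices): (8/3)*r = 2/3 + 8*e12 + 4/9*e13 + 8/3*e23; (-7*e12)*r = 21 - 7/4*e12 - 7*e13 + 7/6*e23; (-1/5*e13)*r = 1/30 + 1/5*e12 - 1/20*e13 - 3/5*e23; (-9*e23)*r = 9 - 3/2*e12 + 27*e13 - 9/4*e23.
Sum: 307/10 + 99/20*e12 + 3671/180*e13 + 59/60*e23; translating back through the correspondence:
Answer: 307/10 + 59/60*i + 3671/180*j + 99/20*k


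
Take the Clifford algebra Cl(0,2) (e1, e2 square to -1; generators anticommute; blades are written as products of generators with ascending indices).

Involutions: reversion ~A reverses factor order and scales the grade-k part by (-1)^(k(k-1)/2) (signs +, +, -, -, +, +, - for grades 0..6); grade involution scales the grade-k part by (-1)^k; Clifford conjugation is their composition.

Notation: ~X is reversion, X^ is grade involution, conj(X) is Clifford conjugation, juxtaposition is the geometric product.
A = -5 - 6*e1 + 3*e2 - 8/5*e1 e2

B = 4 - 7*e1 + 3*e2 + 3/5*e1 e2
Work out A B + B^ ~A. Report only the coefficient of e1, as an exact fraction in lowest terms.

first term: -1751/25 + 88/5*e1 + 59/5*e2 - 32/5*e1 e2
second term: 751/25 - 328/5*e1 + 61/5*e2 + 32/5*e1 e2
Answer: -48


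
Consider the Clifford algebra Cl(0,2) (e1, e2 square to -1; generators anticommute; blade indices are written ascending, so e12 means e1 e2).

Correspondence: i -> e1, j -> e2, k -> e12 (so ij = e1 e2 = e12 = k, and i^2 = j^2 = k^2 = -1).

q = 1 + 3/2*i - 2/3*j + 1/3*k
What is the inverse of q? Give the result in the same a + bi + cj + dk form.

In blades: q = 1 + 3/2*e1 - 2/3*e2 + 1/3*e12.
With qbar = 1 - 3/2*e1 + 2/3*e2 - 1/3*e12 (scalar fixed, mapped units negated), q qbar = 137/36 (the sum of squared coefficients), so q^-1 = qbar / (137/36) = 36/137 - 54/137*e1 + 24/137*e2 - 12/137*e12; translating back:
Answer: 36/137 - 54/137*i + 24/137*j - 12/137*k


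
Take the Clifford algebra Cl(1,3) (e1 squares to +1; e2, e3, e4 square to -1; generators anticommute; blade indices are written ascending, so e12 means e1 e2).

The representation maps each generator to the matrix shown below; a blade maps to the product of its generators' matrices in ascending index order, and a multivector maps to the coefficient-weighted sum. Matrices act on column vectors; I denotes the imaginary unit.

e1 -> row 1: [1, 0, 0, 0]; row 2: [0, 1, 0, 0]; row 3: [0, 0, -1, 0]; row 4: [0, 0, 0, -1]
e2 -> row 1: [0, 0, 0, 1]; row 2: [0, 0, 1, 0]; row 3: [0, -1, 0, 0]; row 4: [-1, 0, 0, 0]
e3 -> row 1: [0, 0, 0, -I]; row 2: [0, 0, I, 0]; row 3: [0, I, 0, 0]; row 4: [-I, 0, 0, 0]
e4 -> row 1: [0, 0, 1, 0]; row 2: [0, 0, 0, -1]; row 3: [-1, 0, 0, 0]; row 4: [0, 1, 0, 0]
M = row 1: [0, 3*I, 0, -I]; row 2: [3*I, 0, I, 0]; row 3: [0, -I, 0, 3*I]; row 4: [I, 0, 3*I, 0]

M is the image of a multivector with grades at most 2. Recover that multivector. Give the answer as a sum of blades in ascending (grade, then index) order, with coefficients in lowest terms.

Method: the blade images are trace-orthogonal — tr(rho(e_A) rho(e_B)^-1) = 4 if A = B and 0 otherwise — and rho(e_A)^-1 = (e_A)^2 * rho(e_A) with (e_A)^2 = +1 or -1, so the coefficient of e_A in the preimage is (e_A)^2 * tr(M rho(e_A))/4.
Nonzero projections over blades of grade <= 2: e13: (e13)^2 = +1, tr(M rho(e13)) = 4, coefficient 1; e34: (e34)^2 = -1, tr(M rho(e34)) = 12, coefficient -3. Every other blade of grade <= 2 projects to 0.
Answer: e13 - 3*e34


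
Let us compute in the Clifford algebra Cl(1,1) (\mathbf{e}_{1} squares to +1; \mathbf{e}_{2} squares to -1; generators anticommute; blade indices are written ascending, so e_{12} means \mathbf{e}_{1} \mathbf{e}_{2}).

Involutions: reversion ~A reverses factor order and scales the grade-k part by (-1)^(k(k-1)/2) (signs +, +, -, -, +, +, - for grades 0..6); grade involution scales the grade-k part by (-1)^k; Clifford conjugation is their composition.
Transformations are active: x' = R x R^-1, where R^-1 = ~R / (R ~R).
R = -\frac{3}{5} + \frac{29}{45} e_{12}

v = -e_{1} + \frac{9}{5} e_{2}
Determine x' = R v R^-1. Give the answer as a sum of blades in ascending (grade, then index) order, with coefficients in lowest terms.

~R = -\frac{3}{5} - \frac{29}{45} e_{12}, and R ~R = -\frac{112}{2025}, so R^-1 = ~R / (-\frac{112}{2025}).
R v = -\frac{14}{25} e_{1} - \frac{98}{225} e_{2}
Answer: -\frac{223}{20} e_{1} - \frac{45}{4} e_{2}


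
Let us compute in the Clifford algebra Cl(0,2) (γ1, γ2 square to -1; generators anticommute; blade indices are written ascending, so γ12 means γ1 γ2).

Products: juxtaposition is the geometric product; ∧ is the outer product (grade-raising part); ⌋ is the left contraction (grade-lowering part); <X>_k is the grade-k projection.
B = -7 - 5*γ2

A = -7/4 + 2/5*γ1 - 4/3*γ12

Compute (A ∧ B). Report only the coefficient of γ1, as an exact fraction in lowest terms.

step 1: 49/4 - 14/5*γ1 + 35/4*γ2 + 22/3*γ12
Answer: -14/5


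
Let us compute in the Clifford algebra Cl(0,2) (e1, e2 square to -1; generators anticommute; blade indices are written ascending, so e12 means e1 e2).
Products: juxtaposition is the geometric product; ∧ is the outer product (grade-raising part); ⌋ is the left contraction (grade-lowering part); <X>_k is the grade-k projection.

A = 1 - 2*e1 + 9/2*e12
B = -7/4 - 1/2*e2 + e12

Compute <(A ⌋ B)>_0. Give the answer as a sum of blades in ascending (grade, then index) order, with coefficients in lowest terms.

step 1: -25/4 + 3/2*e2 + e12
step 2: -25/4
Answer: -25/4


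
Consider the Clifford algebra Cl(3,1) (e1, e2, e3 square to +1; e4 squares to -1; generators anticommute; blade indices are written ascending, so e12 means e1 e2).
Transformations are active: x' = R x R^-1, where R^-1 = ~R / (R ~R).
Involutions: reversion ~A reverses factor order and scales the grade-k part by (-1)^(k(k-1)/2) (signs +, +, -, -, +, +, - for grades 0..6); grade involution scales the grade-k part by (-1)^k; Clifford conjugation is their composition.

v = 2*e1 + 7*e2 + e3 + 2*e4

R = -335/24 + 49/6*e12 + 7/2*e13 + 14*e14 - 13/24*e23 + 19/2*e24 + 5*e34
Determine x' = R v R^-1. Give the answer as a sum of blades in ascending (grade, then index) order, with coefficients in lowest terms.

~R = -335/24 - 49/6*e12 - 7/2*e13 - 14*e14 + 13/24*e23 - 19/2*e24 - 5*e34, and R ~R = -3569/96, so R^-1 = ~R / (-3569/96).
R v = 19/4*e1 - 1603/12*e2 - 163/6*e3 - 1529/12*e4 - 209/12*e123 - 188/3*e124 + 3*e134 + 293/12*e234
Answer: -7510/249*e1 - 14149/249*e2 - 7093/249*e3 - 70*e4


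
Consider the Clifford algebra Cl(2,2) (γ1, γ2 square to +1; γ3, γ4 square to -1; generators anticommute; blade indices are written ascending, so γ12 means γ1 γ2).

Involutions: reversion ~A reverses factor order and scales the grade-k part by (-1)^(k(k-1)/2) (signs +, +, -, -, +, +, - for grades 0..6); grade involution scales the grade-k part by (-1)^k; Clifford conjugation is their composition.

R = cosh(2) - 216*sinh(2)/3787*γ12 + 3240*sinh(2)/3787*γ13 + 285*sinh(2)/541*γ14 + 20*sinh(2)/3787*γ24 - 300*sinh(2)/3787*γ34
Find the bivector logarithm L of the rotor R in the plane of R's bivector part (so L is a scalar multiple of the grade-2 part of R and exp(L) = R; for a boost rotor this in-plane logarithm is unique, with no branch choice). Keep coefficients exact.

The scalar part of R is cosh(2), so cosh pins the rapidity up to sign — the sign comes from the bivector part; dividing that part by sinh of the rapidity yields the plane, and the in-plane L = rapidity * plane is unique because the two sign choices cancel.
Concretely: cosh(rapidity) = cosh(2) gives rapidity = ±2, and since rapidity/sinh(rapidity) is even the sign is immaterial: L = (rapidity/sinh(rapidity)) * <R>_2 = (2/sinh(2)) * <R>_2.
Answer: -432/3787*γ12 + 6480/3787*γ13 + 570/541*γ14 + 40/3787*γ24 - 600/3787*γ34


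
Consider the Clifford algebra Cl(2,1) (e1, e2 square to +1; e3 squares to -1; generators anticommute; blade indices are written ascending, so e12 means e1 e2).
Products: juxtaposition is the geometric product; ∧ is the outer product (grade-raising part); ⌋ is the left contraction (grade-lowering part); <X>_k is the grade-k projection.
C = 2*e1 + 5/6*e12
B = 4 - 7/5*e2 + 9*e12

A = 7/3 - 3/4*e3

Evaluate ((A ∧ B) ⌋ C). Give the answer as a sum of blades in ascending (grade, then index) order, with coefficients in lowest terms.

step 1: 28/3 - 49/15*e2 - 3*e3 + 21*e12 - 21/20*e23 - 27/4*e123
step 2: -35/2 + 385/18*e1 + 70/9*e12
Answer: -35/2 + 385/18*e1 + 70/9*e12


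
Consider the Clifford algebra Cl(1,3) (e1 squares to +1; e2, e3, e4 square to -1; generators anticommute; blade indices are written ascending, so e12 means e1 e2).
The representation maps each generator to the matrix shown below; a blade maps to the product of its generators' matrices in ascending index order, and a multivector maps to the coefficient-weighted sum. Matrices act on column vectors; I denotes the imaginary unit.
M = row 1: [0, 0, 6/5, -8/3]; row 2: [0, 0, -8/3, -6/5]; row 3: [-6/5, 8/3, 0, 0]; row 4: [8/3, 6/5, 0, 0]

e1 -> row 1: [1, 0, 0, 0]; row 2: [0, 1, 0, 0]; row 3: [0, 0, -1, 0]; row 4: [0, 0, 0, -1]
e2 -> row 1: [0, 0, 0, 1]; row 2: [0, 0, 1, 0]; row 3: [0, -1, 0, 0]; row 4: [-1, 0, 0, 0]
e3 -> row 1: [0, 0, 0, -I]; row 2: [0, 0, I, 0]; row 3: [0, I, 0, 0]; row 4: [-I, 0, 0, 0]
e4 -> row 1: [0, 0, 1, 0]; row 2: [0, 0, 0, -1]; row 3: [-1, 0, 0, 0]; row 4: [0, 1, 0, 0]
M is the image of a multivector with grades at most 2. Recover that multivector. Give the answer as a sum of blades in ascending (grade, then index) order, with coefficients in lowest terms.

Method: the blade images are trace-orthogonal — tr(rho(e_A) rho(e_B)^-1) = 4 if A = B and 0 otherwise — and rho(e_A)^-1 = (e_A)^2 * rho(e_A) with (e_A)^2 = +1 or -1, so the coefficient of e_A in the preimage is (e_A)^2 * tr(M rho(e_A))/4.
Nonzero projections over blades of grade <= 2: e2: (e2)^2 = -1, tr(M rho(e2)) = 32/3, coefficient -8/3; e4: (e4)^2 = -1, tr(M rho(e4)) = -24/5, coefficient 6/5. Every other blade of grade <= 2 projects to 0.
Answer: -8/3*e2 + 6/5*e4


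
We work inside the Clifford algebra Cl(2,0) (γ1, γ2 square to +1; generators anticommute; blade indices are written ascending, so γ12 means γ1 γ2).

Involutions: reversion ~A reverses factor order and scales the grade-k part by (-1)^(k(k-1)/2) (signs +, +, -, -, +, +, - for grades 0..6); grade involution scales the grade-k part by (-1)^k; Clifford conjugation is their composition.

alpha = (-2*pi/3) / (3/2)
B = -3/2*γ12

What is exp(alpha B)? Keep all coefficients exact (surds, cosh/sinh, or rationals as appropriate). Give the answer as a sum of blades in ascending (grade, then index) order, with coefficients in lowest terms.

B^2 = (-3/2)^2*(γ12)^2 = 9/4*(-1) = -9/4 (a basis 2-blade squares to minus the product of its generators' squares).
B^2 = -9/4 — the negative square puts this in the circular regime; l = 3/2, alpha*l = -2*pi/3, so exp(alpha B) = cos(-2*pi/3) + (sin(-2*pi/3)/(3/2))*B = -1/2 + (-sqrt(3)/3)*B.
Answer: -1/2 + sqrt(3)/2*γ12


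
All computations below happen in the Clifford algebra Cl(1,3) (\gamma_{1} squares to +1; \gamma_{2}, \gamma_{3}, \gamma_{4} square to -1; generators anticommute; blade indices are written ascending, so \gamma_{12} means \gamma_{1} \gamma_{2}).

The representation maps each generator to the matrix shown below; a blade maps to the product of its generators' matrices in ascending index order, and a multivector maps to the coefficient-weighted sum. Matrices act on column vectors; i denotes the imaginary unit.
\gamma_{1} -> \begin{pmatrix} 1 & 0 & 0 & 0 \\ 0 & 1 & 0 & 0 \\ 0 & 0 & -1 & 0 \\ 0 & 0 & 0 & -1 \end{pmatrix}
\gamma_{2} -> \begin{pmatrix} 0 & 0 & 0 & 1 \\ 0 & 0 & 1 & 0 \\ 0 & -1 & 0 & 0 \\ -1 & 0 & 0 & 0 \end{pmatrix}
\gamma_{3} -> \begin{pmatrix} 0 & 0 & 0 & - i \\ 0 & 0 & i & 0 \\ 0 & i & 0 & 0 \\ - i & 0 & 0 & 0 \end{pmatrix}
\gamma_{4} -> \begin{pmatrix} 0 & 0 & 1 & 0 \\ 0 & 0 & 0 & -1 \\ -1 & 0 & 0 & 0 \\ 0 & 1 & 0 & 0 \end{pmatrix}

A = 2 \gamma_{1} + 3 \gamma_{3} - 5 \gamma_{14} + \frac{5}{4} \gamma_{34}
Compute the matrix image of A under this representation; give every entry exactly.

Bivector images (products of the table entries): rho(\gamma_{14}) = rho(\gamma_{1})rho(\gamma_{4}) = \begin{pmatrix} 0 & 0 & 1 & 0 \\ 0 & 0 & 0 & -1 \\ 1 & 0 & 0 & 0 \\ 0 & -1 & 0 & 0 \end{pmatrix}; rho(\gamma_{34}) = rho(\gamma_{3})rho(\gamma_{4}) = \begin{pmatrix} 0 & - i & 0 & 0 \\ - i & 0 & 0 & 0 \\ 0 & 0 & 0 & - i \\ 0 & 0 & - i & 0 \end{pmatrix}.
M = (2)*rho(\gamma_{1}) + (3)*rho(\gamma_{3}) + (-5)*rho(\gamma_{14}) + (\frac{5}{4})*rho(\gamma_{34}), summed entrywise:
Answer: \begin{pmatrix} 2 & - \frac{5 i}{4} & -5 & - 3 i \\ - \frac{5 i}{4} & 2 & 3 i & 5 \\ -5 & 3 i & -2 & - \frac{5 i}{4} \\ - 3 i & 5 & - \frac{5 i}{4} & -2 \end{pmatrix}


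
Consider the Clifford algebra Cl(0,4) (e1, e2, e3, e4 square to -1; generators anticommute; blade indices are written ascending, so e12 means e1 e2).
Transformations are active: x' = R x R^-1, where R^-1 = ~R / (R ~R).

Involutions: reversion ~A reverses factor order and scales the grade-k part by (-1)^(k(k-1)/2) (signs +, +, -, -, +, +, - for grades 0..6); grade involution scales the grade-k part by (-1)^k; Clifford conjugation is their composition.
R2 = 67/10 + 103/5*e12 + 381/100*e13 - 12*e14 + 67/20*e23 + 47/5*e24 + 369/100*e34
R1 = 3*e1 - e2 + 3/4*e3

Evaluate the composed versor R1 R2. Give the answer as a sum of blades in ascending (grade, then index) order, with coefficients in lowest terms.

Distribute over the terms of R1 (each basis-blade product reordered to ascending indices, repeated generators contracted through their squares):
(3*e1) R2 = 201/10*e1 - 309/5*e2 - 1143/100*e3 + 36*e4 + 201/20*e123 + 141/5*e124 + 1107/100*e134
(-e2) R2 = -103/5*e1 - 67/10*e2 + 67/20*e3 + 47/5*e4 + 381/100*e123 - 12*e124 - 369/100*e234
(3/4*e3) R2 = 1143/400*e1 + 201/80*e2 + 201/40*e3 - 1107/400*e4 + 309/20*e123 + 9*e134 - 141/20*e234
Summing the partial products and collecting blades:
Answer: 943/400*e1 - 5279/80*e2 - 611/200*e3 + 17053/400*e4 + 2931/100*e123 + 81/5*e124 + 2007/100*e134 - 537/50*e234


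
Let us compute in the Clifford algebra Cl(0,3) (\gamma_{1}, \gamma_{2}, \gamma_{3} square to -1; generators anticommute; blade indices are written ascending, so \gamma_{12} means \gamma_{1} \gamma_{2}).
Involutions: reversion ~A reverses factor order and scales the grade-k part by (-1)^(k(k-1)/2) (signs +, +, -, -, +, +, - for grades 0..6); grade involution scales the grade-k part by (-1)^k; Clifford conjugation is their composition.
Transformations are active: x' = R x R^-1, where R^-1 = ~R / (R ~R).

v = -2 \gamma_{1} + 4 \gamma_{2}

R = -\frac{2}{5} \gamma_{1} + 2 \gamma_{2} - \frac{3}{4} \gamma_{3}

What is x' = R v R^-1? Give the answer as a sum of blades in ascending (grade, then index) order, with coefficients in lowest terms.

~R = -\frac{2}{5} \gamma_{1} + 2 \gamma_{2} - \frac{3}{4} \gamma_{3}, and R ~R = -\frac{1889}{400}, so R^-1 = ~R / (-\frac{1889}{400}).
R v = -\frac{44}{5} + \frac{12}{5} \gamma_{12} - \frac{3}{2} \gamma_{13} + 3 \gamma_{23}
Answer: \frac{962}{1889} \gamma_{1} + \frac{6524}{1889} \gamma_{2} - \frac{5280}{1889} \gamma_{3}


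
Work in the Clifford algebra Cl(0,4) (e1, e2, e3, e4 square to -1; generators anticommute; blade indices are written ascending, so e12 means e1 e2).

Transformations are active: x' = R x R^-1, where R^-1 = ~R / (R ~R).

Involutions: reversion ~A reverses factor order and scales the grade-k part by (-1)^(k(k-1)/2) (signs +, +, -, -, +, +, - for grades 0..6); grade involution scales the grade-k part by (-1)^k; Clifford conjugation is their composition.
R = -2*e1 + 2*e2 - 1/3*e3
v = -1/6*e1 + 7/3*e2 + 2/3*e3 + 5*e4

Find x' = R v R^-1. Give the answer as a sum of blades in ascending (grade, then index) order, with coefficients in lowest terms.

~R = -2*e1 + 2*e2 - 1/3*e3, and R ~R = -73/9, so R^-1 = ~R / (-73/9).
R v = -43/9 - 13/3*e12 - 25/18*e13 - 10*e14 + 19/9*e23 + 10*e24 - 5/3*e34
Answer: -959/438*e1 + 5/219*e2 - 232/219*e3 - 5*e4


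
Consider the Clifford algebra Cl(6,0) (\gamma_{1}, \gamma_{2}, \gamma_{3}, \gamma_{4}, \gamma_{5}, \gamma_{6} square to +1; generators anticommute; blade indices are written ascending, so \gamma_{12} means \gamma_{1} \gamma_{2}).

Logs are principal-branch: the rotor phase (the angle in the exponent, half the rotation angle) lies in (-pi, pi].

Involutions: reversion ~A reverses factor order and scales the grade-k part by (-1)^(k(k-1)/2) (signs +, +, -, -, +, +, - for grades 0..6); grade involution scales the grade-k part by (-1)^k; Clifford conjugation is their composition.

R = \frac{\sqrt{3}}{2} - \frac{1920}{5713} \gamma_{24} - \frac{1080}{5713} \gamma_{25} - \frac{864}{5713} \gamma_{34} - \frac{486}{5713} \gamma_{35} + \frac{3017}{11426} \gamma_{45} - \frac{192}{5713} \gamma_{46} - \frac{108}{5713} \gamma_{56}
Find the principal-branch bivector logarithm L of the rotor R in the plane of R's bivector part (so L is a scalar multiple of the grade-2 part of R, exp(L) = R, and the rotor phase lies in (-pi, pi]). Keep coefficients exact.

The scalar part of R is \frac{\sqrt{3}}{2}, which fixes the principal-branch rotor phase; the unit plane is then the bivector part divided by the sine of that phase, and L is that plane scaled by the phase.
Concretely: cos(phase) = \frac{\sqrt{3}}{2} gives phase = ±\frac{\pi}{6}, and since phase/sin(phase) is even the sign is immaterial: L = (phase/sin(phase)) * <R>_2 = (\frac{\pi}{3}) * <R>_2.
Answer: - \frac{640 \pi}{5713} \gamma_{24} - \frac{360 \pi}{5713} \gamma_{25} - \frac{288 \pi}{5713} \gamma_{34} - \frac{162 \pi}{5713} \gamma_{35} + \frac{3017 \pi}{34278} \gamma_{45} - \frac{64 \pi}{5713} \gamma_{46} - \frac{36 \pi}{5713} \gamma_{56}


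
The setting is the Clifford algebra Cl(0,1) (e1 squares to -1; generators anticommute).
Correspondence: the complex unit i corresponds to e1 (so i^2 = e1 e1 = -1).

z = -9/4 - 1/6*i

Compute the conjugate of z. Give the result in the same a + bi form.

In blades: z = -9/4 - 1/6*e1.
Conjugation here is Clifford conjugation: the scalar is fixed and the grade-1 and grade-2 blades all flip sign, giving -9/4 + 1/6*e1; translating back:
Answer: -9/4 + 1/6*i


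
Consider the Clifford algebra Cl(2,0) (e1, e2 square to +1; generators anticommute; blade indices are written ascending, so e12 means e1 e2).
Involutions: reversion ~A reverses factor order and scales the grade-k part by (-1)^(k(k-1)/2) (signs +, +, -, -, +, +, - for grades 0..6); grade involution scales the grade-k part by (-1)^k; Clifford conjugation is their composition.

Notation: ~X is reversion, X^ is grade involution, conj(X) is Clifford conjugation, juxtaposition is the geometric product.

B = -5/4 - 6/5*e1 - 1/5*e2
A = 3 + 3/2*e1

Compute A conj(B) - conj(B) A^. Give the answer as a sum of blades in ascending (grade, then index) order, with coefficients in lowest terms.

first term: -39/20 + 69/40*e1 + 3/5*e2 + 3/10*e12
second term: -111/20 + 219/40*e1 + 3/5*e2 + 3/10*e12
Answer: 18/5 - 15/4*e1


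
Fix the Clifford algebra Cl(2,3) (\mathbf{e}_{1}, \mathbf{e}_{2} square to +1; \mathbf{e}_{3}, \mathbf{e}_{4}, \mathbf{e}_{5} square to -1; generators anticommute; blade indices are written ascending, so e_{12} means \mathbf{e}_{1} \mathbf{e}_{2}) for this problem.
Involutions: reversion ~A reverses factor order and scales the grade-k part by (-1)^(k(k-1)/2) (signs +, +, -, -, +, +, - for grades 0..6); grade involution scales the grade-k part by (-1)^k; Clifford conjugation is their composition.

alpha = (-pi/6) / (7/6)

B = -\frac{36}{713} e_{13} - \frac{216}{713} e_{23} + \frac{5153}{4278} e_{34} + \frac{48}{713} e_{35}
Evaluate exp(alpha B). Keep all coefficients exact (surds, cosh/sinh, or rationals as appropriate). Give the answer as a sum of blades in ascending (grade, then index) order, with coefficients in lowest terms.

B^2 term by term: the squares give (-\frac{36}{713})^2*(e_{13})^2 + (-\frac{216}{713})^2*(e_{23})^2 + (\frac{5153}{4278})^2*(e_{34})^2 + (\frac{48}{713})^2*(e_{35})^2 = \frac{1296}{508369}*(+1) + \frac{46656}{508369}*(+1) + \frac{26553409}{18301284}*(-1) + \frac{2304}{508369}*(-1) = -\frac{49}{36} (each basis 2-blade squares to minus the product of its generators' squares); cross terms between blades sharing an index anticommute and cancel. So B^2 = -\frac{49}{36}.
B^2 = -\frac{49}{36} — circular case — the even/odd split gives cos and sin: l = \frac{7}{6}, alpha*l = - \frac{\pi}{6}, so exp(alpha B) = cos(- \frac{\pi}{6}) + (sin(- \frac{\pi}{6})/(\frac{7}{6}))*B = \frac{\sqrt{3}}{2} + (- \frac{3}{7})*B.
Answer: \frac{\sqrt{3}}{2} + \frac{108}{4991} e_{13} + \frac{648}{4991} e_{23} - \frac{5153}{9982} e_{34} - \frac{144}{4991} e_{35}


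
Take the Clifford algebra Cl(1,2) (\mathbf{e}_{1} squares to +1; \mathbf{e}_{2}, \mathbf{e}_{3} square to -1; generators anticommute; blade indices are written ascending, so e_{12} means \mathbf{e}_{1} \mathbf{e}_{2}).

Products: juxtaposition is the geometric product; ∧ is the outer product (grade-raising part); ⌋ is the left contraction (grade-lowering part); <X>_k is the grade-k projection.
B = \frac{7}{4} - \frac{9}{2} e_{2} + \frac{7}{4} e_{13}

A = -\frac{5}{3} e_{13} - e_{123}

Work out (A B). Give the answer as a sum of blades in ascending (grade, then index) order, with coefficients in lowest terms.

step 1: -\frac{35}{12} + \frac{7}{4} e_{2} + \frac{19}{12} e_{13} - \frac{37}{4} e_{123}
Answer: -\frac{35}{12} + \frac{7}{4} e_{2} + \frac{19}{12} e_{13} - \frac{37}{4} e_{123}


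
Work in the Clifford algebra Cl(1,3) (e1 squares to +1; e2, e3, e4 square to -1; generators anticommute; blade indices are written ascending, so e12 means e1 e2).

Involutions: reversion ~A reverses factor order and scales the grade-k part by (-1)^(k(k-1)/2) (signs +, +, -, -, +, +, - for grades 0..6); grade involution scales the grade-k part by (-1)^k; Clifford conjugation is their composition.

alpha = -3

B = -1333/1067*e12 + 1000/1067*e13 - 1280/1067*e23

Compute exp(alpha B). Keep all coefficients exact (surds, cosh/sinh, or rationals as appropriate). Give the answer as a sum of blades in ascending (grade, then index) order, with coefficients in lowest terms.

B^2 term by term: the squares give (-1333/1067)^2*(e12)^2 + (1000/1067)^2*(e13)^2 + (-1280/1067)^2*(e23)^2 = 1776889/1138489*(+1) + 1000000/1138489*(+1) + 1638400/1138489*(-1) = 1 (each basis 2-blade squares to minus the product of its generators' squares); cross terms between blades sharing an index anticommute and cancel. So B^2 = 1.
B^2 = 1 — since the square is positive, the closed form is hyperbolic: l = 1, alpha*l = -3, so exp(alpha B) = cosh(-3) + (sinh(-3)/1)*B = cosh(3) + (-sinh(3))*B.
Answer: cosh(3) + 1333*sinh(3)/1067*e12 - 1000*sinh(3)/1067*e13 + 1280*sinh(3)/1067*e23


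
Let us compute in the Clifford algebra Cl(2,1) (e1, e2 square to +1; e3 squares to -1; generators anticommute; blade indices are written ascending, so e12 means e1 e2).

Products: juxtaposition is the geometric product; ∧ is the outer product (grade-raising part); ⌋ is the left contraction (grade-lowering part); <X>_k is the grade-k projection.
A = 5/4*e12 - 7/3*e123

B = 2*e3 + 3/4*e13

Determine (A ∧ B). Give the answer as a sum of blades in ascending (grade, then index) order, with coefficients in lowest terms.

step 1: 5/2*e123
Answer: 5/2*e123


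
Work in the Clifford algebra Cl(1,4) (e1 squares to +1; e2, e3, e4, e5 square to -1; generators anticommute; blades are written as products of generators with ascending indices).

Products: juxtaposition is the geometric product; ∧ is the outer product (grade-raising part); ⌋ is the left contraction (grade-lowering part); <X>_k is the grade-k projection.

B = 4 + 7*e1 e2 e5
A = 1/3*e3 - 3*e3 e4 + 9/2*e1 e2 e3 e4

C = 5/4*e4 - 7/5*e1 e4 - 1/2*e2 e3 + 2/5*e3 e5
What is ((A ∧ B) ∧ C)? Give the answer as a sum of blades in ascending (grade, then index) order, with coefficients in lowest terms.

step 1: 4/3*e3 - 12*e3 e4 + 18*e1 e2 e3 e4 + 7/3*e1 e2 e3 e5 - 21*e1 e2 e3 e4 e5
step 2: 5/3*e3 e4 + 28/15*e1 e3 e4 - 35/12*e1 e2 e3 e4 e5
Answer: 5/3*e3 e4 + 28/15*e1 e3 e4 - 35/12*e1 e2 e3 e4 e5


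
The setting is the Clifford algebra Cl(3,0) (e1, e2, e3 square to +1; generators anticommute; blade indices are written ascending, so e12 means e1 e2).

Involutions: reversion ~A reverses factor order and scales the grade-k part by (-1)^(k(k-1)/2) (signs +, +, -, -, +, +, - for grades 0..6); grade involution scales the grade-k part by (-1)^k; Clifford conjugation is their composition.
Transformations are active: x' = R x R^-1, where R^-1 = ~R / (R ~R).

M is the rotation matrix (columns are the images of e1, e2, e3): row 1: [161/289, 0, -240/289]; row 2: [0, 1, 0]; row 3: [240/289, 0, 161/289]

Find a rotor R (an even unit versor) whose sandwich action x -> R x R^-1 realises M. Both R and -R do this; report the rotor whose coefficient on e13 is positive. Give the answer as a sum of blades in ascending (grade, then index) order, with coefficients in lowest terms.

Method: write R = a + b12*e12 + b13*e13 + b23*e23 with a^2 + b12^2 + b13^2 + b23^2 = 1 (so R^-1 = ~R). Expanding the columns R e_j ~R gives tr M = 4a^2 - 1 and, from the antisymmetric part, M21 - M12 = -4a*b12, M13 - M31 = 4a*b13, M32 - M23 = -4a*b23.
Here tr M = 611/289, so a^2 = (1 + tr M)/4 = 225/289 and a = ±15/17. Taking a = 15/17: M21 - M12 = 0, M13 - M31 = -480/289, M32 - M23 = 0, giving b12 = 0, b13 = -8/17, b23 = 0, i.e. R = 15/17 - 8/17*e13.
Its e13 coefficient is negative, so report the other preimage -R.
Answer: -15/17 + 8/17*e13. Recall the cover is two-to-one: with M of trace 611/289, both preimages act alike, and the stated e13 sign chooses the sheet.
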